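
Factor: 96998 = 2^1  *  11^1*4409^1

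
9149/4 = 2287+ 1/4 = 2287.25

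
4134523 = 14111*293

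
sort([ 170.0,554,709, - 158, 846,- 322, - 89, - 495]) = [ - 495, - 322, - 158, - 89, 170.0, 554, 709 , 846 ]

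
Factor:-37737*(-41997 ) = 1584840789 = 3^3*7^1*599^1*13999^1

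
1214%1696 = 1214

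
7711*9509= 73323899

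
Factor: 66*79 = 5214=2^1*3^1 * 11^1*79^1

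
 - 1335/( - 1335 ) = 1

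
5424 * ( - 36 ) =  - 195264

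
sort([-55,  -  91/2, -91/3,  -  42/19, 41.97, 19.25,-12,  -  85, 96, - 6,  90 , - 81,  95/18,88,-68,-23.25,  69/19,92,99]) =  [-85, - 81,-68, - 55, - 91/2,-91/3,-23.25, - 12, - 6, - 42/19,69/19,95/18, 19.25 , 41.97,88,90,92, 96, 99] 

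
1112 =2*556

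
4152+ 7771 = 11923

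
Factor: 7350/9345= 2^1*5^1 * 7^1*89^( - 1 ) =70/89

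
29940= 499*60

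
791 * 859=679469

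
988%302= 82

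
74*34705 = 2568170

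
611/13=47 = 47.00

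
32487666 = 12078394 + 20409272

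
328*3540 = 1161120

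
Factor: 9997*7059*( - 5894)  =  -2^1*3^1*7^1 * 13^2*181^1*421^1*769^1=- 415932642762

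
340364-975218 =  - 634854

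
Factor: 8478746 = 2^1*4239373^1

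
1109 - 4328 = - 3219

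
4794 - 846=3948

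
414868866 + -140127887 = 274740979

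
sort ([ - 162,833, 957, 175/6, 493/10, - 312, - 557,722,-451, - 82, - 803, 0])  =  [-803, - 557, - 451, - 312, - 162 , - 82,  0,175/6, 493/10, 722, 833, 957] 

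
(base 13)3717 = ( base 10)7794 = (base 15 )2499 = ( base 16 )1e72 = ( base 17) 19G8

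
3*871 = 2613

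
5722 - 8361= -2639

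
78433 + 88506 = 166939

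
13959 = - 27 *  (- 517)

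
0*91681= 0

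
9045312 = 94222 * 96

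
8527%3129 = 2269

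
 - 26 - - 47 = 21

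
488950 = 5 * 97790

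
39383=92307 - 52924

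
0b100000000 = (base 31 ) 88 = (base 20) cg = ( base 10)256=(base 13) 169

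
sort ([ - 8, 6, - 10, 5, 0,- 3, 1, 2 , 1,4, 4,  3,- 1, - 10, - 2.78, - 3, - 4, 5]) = [ - 10, - 10, - 8, - 4,-3, - 3 ,-2.78, - 1,0,1, 1, 2,3,4,4, 5, 5,6]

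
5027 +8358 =13385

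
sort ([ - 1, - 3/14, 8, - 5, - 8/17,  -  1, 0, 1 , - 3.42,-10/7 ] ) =[ - 5 , - 3.42,- 10/7 , - 1 , - 1, - 8/17 ,-3/14, 0,1,8]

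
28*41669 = 1166732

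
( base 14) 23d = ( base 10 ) 447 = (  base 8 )677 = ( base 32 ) DV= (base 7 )1206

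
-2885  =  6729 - 9614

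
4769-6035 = -1266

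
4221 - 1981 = 2240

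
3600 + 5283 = 8883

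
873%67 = 2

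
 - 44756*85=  - 3804260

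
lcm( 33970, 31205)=2683630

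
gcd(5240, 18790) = 10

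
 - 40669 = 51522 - 92191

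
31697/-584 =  - 55 + 423/584=- 54.28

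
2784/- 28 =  - 696/7 = - 99.43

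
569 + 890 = 1459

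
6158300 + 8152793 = 14311093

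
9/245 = 9/245 = 0.04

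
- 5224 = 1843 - 7067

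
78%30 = 18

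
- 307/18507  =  - 307/18507  =  -0.02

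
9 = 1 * 9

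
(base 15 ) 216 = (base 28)GN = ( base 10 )471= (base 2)111010111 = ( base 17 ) 1AC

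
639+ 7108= 7747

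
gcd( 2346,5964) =6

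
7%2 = 1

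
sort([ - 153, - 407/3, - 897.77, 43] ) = [  -  897.77,  -  153, - 407/3,43]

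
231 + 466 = 697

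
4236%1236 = 528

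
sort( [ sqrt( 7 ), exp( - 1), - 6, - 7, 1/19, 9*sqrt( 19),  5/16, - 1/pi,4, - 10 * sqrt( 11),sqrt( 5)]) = [ - 10*sqrt( 11),-7,-6 ,-1/pi , 1/19, 5/16,  exp( - 1), sqrt(5), sqrt ( 7), 4, 9*sqrt( 19)]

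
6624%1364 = 1168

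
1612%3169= 1612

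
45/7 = 45/7 = 6.43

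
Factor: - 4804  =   - 2^2*1201^1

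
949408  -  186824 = 762584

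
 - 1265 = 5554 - 6819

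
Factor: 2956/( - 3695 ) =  - 2^2 * 5^(-1 ) =-  4/5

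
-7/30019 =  - 7/30019 = - 0.00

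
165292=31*5332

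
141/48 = 47/16 = 2.94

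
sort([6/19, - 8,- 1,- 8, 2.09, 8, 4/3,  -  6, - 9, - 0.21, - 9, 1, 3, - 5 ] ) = [ - 9,  -  9,-8, - 8,-6, - 5, - 1, - 0.21, 6/19, 1, 4/3, 2.09, 3, 8]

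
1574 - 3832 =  - 2258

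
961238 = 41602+919636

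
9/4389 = 3/1463  =  0.00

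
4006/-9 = - 4006/9 = -445.11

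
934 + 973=1907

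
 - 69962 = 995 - 70957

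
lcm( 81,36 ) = 324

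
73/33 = 2 + 7/33 = 2.21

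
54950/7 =7850 = 7850.00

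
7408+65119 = 72527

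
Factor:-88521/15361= - 3^1*19^1*1553^1* 15361^(- 1 )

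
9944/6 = 1657 + 1/3 = 1657.33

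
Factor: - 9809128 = -2^3*7^1 * 109^1*1607^1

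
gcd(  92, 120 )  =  4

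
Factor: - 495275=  - 5^2 * 11^1*1801^1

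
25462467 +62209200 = 87671667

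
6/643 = 6/643 = 0.01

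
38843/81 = 38843/81 = 479.54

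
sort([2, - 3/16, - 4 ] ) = [ - 4,  -  3/16, 2]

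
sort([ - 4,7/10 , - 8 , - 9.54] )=[  -  9.54, - 8, - 4, 7/10]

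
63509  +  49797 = 113306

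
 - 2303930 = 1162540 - 3466470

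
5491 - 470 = 5021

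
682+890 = 1572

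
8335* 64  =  533440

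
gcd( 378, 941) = 1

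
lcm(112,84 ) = 336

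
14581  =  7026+7555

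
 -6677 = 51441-58118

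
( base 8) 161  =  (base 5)423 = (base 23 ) 4l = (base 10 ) 113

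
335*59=19765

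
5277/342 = 15 + 49/114 = 15.43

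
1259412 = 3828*329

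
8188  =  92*89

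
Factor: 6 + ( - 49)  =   - 43^1 = - 43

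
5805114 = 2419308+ 3385806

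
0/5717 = 0 = 0.00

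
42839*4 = 171356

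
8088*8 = 64704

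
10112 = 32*316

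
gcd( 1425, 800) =25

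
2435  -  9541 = -7106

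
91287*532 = 48564684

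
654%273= 108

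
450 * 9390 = 4225500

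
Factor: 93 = 3^1* 31^1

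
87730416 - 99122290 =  - 11391874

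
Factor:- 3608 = -2^3*11^1*41^1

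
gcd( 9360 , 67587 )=39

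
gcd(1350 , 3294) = 54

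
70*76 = 5320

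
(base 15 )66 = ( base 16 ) 60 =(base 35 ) 2q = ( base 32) 30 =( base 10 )96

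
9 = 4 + 5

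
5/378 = 5/378 = 0.01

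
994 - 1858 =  - 864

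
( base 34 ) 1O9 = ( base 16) 7BD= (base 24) 3AD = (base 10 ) 1981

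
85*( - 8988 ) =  - 763980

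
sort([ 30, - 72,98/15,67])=[ - 72,98/15,30,67 ]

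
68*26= 1768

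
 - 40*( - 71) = 2840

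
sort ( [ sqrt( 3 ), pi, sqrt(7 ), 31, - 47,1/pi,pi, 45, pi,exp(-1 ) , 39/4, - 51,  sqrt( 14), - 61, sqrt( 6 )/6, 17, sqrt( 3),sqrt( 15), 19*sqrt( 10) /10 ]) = [-61,-51, - 47,1/pi,exp( - 1),sqrt( 6 ) /6, sqrt (3), sqrt( 3),sqrt( 7), pi,pi , pi, sqrt(14), sqrt( 15),19*sqrt(10 )/10,39/4,17 , 31, 45] 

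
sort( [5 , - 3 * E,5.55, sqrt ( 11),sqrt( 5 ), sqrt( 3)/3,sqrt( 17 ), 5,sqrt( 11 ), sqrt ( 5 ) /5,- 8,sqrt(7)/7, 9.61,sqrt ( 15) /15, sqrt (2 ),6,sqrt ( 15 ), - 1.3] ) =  [ - 3*E, - 8  , - 1.3,  sqrt( 15)/15,sqrt ( 7) /7,sqrt( 5) /5,sqrt( 3) /3,sqrt (2), sqrt ( 5),  sqrt(11 ),sqrt( 11 ), sqrt( 15),sqrt(17), 5,5,5.55,6, 9.61]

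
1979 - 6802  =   - 4823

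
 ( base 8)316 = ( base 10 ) 206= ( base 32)6e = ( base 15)db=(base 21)9H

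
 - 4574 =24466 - 29040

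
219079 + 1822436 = 2041515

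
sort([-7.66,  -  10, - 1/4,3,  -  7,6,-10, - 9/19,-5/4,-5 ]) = [-10,  -  10,-7.66,  -  7,-5,  -  5/4,- 9/19,-1/4,  3,6]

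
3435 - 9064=-5629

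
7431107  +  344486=7775593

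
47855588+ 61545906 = 109401494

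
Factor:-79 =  - 79^1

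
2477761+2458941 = 4936702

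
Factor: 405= 3^4 * 5^1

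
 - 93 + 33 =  -60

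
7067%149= 64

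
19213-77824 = -58611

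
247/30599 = 247/30599 = 0.01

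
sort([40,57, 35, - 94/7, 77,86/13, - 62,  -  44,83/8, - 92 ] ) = [  -  92,-62, - 44, - 94/7,86/13, 83/8, 35,  40,57, 77]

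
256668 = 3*85556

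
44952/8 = 5619 = 5619.00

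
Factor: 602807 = 23^1*26209^1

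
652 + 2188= 2840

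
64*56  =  3584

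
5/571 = 5/571 = 0.01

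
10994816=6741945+4252871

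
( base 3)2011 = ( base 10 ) 58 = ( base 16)3a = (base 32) 1q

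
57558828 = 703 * 81876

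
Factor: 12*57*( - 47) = - 32148 = - 2^2*3^2*19^1*47^1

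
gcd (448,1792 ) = 448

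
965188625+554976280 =1520164905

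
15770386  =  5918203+9852183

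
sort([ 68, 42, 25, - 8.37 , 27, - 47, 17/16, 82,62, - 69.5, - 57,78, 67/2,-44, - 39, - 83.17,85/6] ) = [ - 83.17, - 69.5, - 57, - 47, - 44, - 39, - 8.37,17/16,85/6,25,27 , 67/2, 42,62, 68,78, 82]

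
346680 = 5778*60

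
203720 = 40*5093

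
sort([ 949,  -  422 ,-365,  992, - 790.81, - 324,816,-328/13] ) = [  -  790.81,-422, - 365,  -  324, - 328/13,816,949,992 ] 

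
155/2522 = 155/2522 = 0.06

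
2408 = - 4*( - 602 )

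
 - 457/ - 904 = 457/904= 0.51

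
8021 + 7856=15877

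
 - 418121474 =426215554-844337028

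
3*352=1056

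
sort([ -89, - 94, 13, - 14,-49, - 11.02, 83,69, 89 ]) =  [ - 94, - 89, - 49, - 14, - 11.02, 13, 69, 83,  89 ] 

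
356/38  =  178/19  =  9.37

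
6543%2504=1535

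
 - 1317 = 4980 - 6297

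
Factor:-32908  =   - 2^2*19^1*433^1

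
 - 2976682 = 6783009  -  9759691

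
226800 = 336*675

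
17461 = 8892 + 8569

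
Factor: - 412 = -2^2 * 103^1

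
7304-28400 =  - 21096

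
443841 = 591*751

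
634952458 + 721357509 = 1356309967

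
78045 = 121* 645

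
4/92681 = 4/92681 = 0.00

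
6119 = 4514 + 1605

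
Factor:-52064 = - 2^5 *1627^1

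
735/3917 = 735/3917 = 0.19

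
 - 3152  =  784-3936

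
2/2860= 1/1430 =0.00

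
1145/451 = 1145/451=2.54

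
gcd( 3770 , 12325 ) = 145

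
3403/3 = 1134 +1/3 = 1134.33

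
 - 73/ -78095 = 73/78095 = 0.00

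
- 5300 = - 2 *2650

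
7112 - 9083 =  - 1971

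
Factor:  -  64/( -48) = 4/3 = 2^2*3^ ( - 1)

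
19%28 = 19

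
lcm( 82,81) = 6642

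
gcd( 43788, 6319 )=89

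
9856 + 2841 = 12697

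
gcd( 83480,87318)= 2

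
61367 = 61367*1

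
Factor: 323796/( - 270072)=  - 2^( - 1)* 3^(  -  1)*31^(  -  1 )*223^1=-223/186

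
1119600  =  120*9330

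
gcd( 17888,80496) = 8944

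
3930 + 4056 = 7986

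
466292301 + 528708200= 995000501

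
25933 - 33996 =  - 8063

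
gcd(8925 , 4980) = 15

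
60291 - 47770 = 12521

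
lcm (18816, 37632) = 37632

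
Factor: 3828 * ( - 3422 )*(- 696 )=2^6*3^2*11^1*29^3*59^1  =  9117193536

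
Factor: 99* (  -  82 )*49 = - 2^1 * 3^2 * 7^2*11^1*41^1 = - 397782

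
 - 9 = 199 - 208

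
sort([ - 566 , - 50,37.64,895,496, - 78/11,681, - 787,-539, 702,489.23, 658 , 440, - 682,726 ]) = [ - 787,  -  682, - 566, - 539, - 50, - 78/11,  37.64,440, 489.23,496,658,681, 702,726, 895]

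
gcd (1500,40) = 20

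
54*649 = 35046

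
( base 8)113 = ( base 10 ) 75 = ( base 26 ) 2N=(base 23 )36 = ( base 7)135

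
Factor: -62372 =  - 2^2*31^1 * 503^1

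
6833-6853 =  - 20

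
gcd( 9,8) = 1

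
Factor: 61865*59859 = 3703177035 = 3^4*5^1*739^1*12373^1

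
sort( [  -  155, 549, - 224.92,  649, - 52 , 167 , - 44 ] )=[ - 224.92 , - 155, - 52,-44,167,  549, 649] 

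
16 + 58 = 74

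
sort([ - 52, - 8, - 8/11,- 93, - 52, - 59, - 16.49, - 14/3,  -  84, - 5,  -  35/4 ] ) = [ - 93,-84, - 59 ,-52 ,-52,-16.49, - 35/4,-8 ,-5, -14/3, -8/11]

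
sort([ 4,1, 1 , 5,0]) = [0 , 1,1,4, 5 ] 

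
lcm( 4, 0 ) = 0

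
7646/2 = 3823 = 3823.00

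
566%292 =274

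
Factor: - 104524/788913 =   -  2^2*3^( - 3)*7^1*61^ ( - 1)*479^( - 1)*3733^1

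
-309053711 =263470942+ - 572524653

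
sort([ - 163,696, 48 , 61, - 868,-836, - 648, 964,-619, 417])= [ - 868, - 836, - 648,  -  619 ,-163, 48,61,  417,  696 , 964]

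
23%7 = 2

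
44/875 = 44/875 = 0.05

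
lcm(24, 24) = 24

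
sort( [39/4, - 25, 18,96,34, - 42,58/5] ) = [- 42,-25,39/4,58/5,18,34,96 ]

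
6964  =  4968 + 1996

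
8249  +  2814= 11063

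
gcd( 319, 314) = 1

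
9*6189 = 55701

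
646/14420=323/7210 = 0.04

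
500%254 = 246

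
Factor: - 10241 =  - 7^2 * 11^1 * 19^1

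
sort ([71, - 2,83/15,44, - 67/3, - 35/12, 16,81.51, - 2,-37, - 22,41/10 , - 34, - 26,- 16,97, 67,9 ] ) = [ - 37, - 34,-26,  -  67/3 , - 22, - 16,-35/12 , - 2,-2, 41/10,83/15,9, 16,44,67 , 71, 81.51,97]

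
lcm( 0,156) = 0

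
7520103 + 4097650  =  11617753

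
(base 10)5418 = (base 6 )41030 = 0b1010100101010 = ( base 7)21540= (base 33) 4w6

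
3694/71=52 + 2/71 = 52.03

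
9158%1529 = 1513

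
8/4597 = 8/4597 =0.00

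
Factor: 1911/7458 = 637/2486 = 2^( -1 )*7^2*11^(  -  1)*13^1*113^( - 1)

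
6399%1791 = 1026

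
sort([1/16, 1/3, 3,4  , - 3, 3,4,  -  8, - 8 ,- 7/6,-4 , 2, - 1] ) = [ - 8, - 8, - 4,  -  3, - 7/6, - 1, 1/16,1/3,2,3, 3,  4 , 4 ] 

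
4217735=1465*2879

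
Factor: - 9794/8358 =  - 4897/4179=- 3^( - 1)*7^ (-1 )*59^1*83^1*199^ (-1)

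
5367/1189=4 + 611/1189 = 4.51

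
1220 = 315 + 905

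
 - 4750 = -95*50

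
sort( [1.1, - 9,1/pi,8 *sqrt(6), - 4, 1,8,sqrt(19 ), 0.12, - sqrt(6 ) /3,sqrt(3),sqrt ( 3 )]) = [ - 9, - 4, - sqrt( 6 ) /3,0.12, 1/pi, 1,1.1, sqrt( 3),sqrt( 3 ), sqrt( 19),8,8*sqrt(6)]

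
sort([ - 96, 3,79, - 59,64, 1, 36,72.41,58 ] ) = [ - 96, - 59, 1 , 3,36, 58, 64 , 72.41, 79 ] 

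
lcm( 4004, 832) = 64064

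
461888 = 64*7217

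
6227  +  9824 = 16051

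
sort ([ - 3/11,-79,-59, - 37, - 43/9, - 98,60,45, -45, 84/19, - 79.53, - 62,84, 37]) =[ - 98,- 79.53, - 79,-62, - 59 ,-45,-37, -43/9, - 3/11, 84/19,37,45,  60 , 84]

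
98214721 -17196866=81017855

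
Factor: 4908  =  2^2 * 3^1 * 409^1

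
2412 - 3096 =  - 684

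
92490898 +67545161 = 160036059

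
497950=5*99590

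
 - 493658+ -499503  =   - 993161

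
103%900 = 103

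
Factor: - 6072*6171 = - 37470312=- 2^3*3^2*11^3*17^1*23^1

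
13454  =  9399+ 4055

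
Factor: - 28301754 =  - 2^1*3^1*13^3*19^1 *113^1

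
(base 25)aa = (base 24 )AK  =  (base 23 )B7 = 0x104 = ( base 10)260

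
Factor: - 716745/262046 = - 2^( - 1 )*3^1*5^1*71^1*673^1*131023^( - 1)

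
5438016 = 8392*648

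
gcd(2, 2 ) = 2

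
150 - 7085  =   - 6935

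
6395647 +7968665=14364312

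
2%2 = 0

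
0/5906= 0 = 0.00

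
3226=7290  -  4064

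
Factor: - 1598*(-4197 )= 6706806=2^1*3^1*17^1*47^1 * 1399^1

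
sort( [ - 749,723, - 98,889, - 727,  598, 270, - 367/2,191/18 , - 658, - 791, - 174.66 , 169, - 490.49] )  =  [- 791,  -  749, - 727 , - 658, - 490.49, - 367/2, - 174.66, - 98,191/18, 169, 270,598 , 723, 889 ]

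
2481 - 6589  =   - 4108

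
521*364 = 189644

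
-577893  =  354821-932714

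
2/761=2/761 = 0.00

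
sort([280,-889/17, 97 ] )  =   [ - 889/17 , 97, 280]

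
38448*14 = 538272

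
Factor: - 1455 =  - 3^1*5^1*97^1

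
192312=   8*24039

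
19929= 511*39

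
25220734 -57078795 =-31858061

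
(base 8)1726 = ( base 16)3d6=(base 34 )SU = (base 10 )982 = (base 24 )1gm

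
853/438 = 853/438= 1.95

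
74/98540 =37/49270 = 0.00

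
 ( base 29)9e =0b100010011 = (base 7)542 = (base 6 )1135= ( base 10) 275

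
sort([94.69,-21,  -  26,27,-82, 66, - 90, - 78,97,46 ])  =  [ - 90,  -  82,-78, - 26 , - 21 , 27, 46 , 66,94.69, 97]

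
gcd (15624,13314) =42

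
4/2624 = 1/656 = 0.00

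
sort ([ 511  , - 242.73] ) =[ - 242.73, 511 ]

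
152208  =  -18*(- 8456 )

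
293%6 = 5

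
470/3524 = 235/1762 = 0.13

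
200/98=100/49 = 2.04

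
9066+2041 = 11107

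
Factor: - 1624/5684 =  - 2/7 = - 2^1*7^(  -  1 )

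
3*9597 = 28791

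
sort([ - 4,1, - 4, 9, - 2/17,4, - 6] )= [ - 6, - 4, - 4, - 2/17,1, 4,9]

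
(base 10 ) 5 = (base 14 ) 5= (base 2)101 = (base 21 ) 5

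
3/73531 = 3/73531 = 0.00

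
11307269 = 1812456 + 9494813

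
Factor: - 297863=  - 19^1 * 61^1*257^1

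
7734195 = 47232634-39498439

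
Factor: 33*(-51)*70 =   -  117810 = - 2^1 * 3^2* 5^1 * 7^1 * 11^1 * 17^1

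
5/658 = 5/658 =0.01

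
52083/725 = 52083/725 = 71.84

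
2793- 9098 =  - 6305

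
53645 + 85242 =138887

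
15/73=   15/73= 0.21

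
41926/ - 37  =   - 1134+32/37 = -1133.14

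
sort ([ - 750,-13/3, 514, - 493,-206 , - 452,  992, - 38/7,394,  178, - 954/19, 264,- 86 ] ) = [ - 750,-493, -452, - 206,-86, - 954/19,  -  38/7, - 13/3 , 178, 264,394,514,992 ]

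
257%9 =5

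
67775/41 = 1653 + 2/41 = 1653.05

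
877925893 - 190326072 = 687599821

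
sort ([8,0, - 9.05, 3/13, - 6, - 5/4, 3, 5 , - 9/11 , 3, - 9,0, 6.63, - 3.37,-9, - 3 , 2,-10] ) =[ - 10, - 9.05, - 9, - 9, -6, - 3.37,  -  3, - 5/4,- 9/11, 0,0, 3/13, 2, 3,3, 5,6.63 , 8]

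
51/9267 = 17/3089 =0.01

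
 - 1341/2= -1341/2 = -670.50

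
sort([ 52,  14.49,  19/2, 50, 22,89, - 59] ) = [ - 59, 19/2,14.49, 22, 50, 52, 89 ] 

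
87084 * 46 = 4005864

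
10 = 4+6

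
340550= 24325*14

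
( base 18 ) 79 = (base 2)10000111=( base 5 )1020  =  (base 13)A5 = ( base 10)135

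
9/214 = 9/214 = 0.04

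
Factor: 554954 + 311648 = 2^1*11^2 *3581^1 = 866602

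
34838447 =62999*553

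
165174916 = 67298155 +97876761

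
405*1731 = 701055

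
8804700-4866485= 3938215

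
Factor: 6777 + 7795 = 14572 = 2^2*3643^1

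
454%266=188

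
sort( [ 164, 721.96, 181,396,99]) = [ 99,164,  181,396,  721.96]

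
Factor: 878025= 3^1 * 5^2 *23^1*509^1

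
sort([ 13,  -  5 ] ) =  [-5,13] 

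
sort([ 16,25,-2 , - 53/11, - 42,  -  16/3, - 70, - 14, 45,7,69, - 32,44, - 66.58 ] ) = [-70,-66.58, - 42,-32,-14, - 16/3  , - 53/11, - 2,7,16,25,44,  45, 69]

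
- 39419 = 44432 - 83851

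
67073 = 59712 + 7361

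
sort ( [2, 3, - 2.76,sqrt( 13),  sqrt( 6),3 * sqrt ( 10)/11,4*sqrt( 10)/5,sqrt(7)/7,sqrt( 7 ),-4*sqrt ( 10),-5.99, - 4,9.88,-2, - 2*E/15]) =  [-4 * sqrt(10), - 5.99, -4, - 2.76, - 2, - 2*E/15, sqrt(7)/7, 3*sqrt( 10)/11,2 , sqrt (6)  ,  4*sqrt(10)/5 , sqrt( 7), 3,sqrt( 13),9.88 ] 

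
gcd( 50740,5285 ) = 5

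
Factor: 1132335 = 3^2*5^1  *25163^1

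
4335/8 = 4335/8 = 541.88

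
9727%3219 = 70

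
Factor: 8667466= 2^1*4333733^1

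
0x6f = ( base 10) 111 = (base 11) a1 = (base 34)39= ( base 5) 421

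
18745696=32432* 578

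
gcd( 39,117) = 39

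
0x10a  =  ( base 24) b2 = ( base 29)95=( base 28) 9e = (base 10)266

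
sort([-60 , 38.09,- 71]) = [ - 71,-60,  38.09 ] 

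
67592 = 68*994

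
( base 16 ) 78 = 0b1111000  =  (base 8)170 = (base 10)120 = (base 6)320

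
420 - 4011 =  - 3591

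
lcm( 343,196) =1372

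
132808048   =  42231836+90576212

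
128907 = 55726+73181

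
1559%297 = 74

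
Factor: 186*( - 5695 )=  - 1059270= -2^1* 3^1*5^1*17^1*31^1*67^1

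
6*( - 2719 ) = - 16314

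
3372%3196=176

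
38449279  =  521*73799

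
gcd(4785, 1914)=957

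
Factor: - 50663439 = -3^2 * 461^1 * 12211^1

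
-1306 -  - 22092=20786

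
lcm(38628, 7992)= 231768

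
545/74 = 7 +27/74=7.36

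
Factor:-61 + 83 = 2^1*11^1 = 22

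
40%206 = 40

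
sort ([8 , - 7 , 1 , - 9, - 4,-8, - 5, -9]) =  [ - 9, - 9, - 8, -7, - 5 ,  -  4, 1, 8]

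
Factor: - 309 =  - 3^1*103^1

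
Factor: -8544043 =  - 113^1*75611^1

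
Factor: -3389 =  - 3389^1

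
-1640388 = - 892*1839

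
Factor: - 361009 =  - 11^1*37^1*887^1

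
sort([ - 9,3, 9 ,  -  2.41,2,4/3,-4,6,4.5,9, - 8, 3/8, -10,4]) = [ - 10, - 9,-8, - 4, - 2.41, 3/8, 4/3,2 , 3, 4, 4.5,6, 9,9]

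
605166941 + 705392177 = 1310559118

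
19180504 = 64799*296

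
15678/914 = 17  +  70/457=17.15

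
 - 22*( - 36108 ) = 794376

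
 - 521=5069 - 5590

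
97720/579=168+ 448/579 = 168.77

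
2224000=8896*250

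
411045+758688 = 1169733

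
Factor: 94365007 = 11^1 * 101^1 * 157^1*541^1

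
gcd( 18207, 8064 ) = 63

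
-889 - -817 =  - 72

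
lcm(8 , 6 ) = 24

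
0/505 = 0 = 0.00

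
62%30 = 2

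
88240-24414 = 63826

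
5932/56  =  1483/14 = 105.93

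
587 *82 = 48134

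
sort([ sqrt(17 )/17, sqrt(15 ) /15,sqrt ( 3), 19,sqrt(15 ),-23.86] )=[ -23.86 , sqrt(17)/17, sqrt(15 ) /15,sqrt( 3 ), sqrt(15), 19]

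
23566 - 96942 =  - 73376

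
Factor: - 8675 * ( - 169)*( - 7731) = - 3^2 * 5^2*13^2*347^1*859^1=- 11334225825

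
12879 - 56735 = -43856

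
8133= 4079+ 4054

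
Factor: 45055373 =11^1*701^1 * 5843^1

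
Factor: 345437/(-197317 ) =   -  373^(-1 )*653^1 = - 653/373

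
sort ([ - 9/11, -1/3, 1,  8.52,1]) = [ - 9/11, - 1/3, 1, 1,8.52]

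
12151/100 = 121 + 51/100 =121.51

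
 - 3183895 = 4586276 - 7770171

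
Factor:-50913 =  - 3^2*5657^1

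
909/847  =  1+62/847 = 1.07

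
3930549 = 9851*399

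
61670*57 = 3515190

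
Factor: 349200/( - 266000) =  - 3^2*5^( - 1) * 7^(-1 )*19^(-1 ) * 97^1 = - 873/665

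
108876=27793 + 81083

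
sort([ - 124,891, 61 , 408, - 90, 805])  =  [  -  124, - 90,61,408,  805,891]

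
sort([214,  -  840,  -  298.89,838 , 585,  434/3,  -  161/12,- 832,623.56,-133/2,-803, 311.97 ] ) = [- 840, - 832,  -  803, - 298.89,-133/2,  -  161/12, 434/3, 214,  311.97,585,623.56,838] 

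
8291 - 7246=1045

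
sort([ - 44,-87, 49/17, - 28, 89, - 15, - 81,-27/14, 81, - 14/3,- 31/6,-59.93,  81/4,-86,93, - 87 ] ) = [-87,  -  87, - 86, - 81, - 59.93 , - 44, -28, - 15 ,-31/6, - 14/3, - 27/14, 49/17, 81/4, 81, 89,93] 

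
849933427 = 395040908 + 454892519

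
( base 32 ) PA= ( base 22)1ei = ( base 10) 810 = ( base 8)1452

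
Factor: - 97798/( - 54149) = 2^1*107^1 * 173^( - 1 )*313^(-1)*457^1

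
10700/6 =1783 + 1/3= 1783.33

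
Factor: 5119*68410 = 350190790 = 2^1*5^1*5119^1*6841^1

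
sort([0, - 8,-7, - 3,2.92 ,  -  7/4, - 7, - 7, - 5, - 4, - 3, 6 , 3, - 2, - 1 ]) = [ - 8, - 7, - 7, - 7, - 5,-4,  -  3, - 3, - 2,  -  7/4,-1 , 0, 2.92, 3, 6]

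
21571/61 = 353 +38/61 = 353.62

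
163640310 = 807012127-643371817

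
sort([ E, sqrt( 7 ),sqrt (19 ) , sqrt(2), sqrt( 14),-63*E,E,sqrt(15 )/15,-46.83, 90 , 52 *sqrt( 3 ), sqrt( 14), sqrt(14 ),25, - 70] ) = [ - 63*E, -70,  -  46.83, sqrt ( 15)/15, sqrt ( 2), sqrt( 7),  E, E, sqrt(14 ),  sqrt(14 ), sqrt( 14), sqrt( 19), 25, 90, 52*sqrt (3 ) ]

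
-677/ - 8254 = 677/8254 = 0.08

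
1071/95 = 1071/95 = 11.27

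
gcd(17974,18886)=38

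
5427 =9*603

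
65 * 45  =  2925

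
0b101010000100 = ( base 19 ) 78D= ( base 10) 2692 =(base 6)20244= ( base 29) 35o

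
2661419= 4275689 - 1614270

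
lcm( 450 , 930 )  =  13950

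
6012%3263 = 2749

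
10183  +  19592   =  29775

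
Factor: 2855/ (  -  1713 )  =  - 5/3=-3^( - 1)*5^1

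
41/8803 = 41/8803 = 0.00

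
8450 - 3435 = 5015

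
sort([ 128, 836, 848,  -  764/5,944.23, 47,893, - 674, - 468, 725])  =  [ - 674,  -  468 , - 764/5,47,128, 725, 836,848,893, 944.23]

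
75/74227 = 75/74227 = 0.00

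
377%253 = 124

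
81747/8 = 81747/8=10218.38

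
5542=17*326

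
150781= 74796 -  - 75985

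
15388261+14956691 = 30344952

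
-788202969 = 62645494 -850848463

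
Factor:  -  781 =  - 11^1*71^1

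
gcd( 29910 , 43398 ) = 6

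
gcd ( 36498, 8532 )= 474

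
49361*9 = 444249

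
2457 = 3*819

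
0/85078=0 = 0.00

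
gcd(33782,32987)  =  1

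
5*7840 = 39200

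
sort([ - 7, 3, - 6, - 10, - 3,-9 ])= [-10, - 9 ,-7, - 6,  -  3,  3] 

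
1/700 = 1/700 =0.00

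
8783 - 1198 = 7585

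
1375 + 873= 2248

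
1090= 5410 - 4320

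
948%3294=948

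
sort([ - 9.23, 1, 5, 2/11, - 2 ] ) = [ - 9.23, - 2, 2/11,1, 5]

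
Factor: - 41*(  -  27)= 1107 = 3^3*41^1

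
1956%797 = 362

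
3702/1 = 3702 = 3702.00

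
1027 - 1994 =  -967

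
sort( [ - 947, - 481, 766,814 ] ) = [  -  947,-481,  766 , 814]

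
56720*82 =4651040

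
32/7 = 32/7=4.57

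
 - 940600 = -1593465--652865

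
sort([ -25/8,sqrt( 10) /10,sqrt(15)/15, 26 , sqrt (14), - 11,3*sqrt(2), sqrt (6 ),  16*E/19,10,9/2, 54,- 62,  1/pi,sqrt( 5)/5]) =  [ - 62, - 11, - 25/8,  sqrt(15)/15,sqrt( 10) /10, 1/pi  ,  sqrt(5) /5,16* E/19,sqrt(6 ),  sqrt ( 14), 3 * sqrt( 2 ),9/2,10, 26, 54]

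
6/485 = 6/485  =  0.01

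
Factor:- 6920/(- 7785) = 8/9 = 2^3*3^( - 2 ) 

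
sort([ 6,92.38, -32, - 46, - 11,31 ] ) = [-46, - 32, - 11,6, 31,92.38]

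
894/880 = 1 + 7/440 = 1.02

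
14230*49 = 697270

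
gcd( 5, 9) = 1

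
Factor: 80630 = 2^1*5^1*11^1 * 733^1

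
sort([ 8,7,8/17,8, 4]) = [ 8/17,4,  7, 8,8] 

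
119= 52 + 67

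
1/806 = 1/806 = 0.00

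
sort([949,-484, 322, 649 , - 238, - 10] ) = [ - 484,  -  238, - 10, 322, 649, 949 ]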